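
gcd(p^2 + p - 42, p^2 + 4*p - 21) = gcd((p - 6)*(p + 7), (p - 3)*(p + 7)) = p + 7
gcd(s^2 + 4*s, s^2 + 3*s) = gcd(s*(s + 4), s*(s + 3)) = s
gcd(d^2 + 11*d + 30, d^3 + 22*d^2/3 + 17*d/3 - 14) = d + 6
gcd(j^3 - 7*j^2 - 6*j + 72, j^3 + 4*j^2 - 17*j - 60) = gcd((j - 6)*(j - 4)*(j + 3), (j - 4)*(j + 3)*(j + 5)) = j^2 - j - 12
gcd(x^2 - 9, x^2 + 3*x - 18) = x - 3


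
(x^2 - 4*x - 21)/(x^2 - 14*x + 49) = (x + 3)/(x - 7)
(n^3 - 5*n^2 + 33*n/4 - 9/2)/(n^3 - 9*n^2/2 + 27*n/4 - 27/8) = 2*(n - 2)/(2*n - 3)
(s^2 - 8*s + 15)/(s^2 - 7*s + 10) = (s - 3)/(s - 2)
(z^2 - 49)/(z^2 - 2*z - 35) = (z + 7)/(z + 5)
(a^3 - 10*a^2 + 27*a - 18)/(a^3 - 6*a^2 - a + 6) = (a - 3)/(a + 1)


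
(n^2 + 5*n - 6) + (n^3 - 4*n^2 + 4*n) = n^3 - 3*n^2 + 9*n - 6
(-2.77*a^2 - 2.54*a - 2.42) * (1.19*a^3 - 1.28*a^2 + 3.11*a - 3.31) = -3.2963*a^5 + 0.523000000000001*a^4 - 8.2433*a^3 + 4.3669*a^2 + 0.881200000000002*a + 8.0102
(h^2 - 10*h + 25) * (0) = 0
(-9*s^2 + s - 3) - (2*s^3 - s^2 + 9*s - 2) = -2*s^3 - 8*s^2 - 8*s - 1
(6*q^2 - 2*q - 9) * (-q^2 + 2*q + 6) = -6*q^4 + 14*q^3 + 41*q^2 - 30*q - 54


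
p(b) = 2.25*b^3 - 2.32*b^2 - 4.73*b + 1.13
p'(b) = 6.75*b^2 - 4.64*b - 4.73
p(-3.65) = -121.92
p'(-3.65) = 102.13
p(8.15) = 1026.50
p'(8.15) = 405.81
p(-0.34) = 2.38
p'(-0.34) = -2.37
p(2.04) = 0.93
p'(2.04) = 13.90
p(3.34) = 43.29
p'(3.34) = 55.07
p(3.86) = 77.71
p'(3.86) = 77.93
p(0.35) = -0.71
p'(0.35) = -5.53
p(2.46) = 8.95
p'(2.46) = 24.70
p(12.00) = 3498.29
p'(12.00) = 911.59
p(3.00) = 26.81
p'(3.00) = 42.10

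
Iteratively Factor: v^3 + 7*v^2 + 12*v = (v + 4)*(v^2 + 3*v) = v*(v + 4)*(v + 3)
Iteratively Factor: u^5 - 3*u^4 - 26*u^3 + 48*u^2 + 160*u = (u - 4)*(u^4 + u^3 - 22*u^2 - 40*u) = (u - 5)*(u - 4)*(u^3 + 6*u^2 + 8*u) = (u - 5)*(u - 4)*(u + 4)*(u^2 + 2*u) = u*(u - 5)*(u - 4)*(u + 4)*(u + 2)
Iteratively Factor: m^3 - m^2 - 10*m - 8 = (m - 4)*(m^2 + 3*m + 2) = (m - 4)*(m + 2)*(m + 1)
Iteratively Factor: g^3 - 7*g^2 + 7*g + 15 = (g - 5)*(g^2 - 2*g - 3) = (g - 5)*(g + 1)*(g - 3)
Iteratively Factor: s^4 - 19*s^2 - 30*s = (s + 2)*(s^3 - 2*s^2 - 15*s) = s*(s + 2)*(s^2 - 2*s - 15) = s*(s + 2)*(s + 3)*(s - 5)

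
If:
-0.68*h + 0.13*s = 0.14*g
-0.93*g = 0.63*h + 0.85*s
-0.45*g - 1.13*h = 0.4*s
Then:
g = 0.00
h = 0.00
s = 0.00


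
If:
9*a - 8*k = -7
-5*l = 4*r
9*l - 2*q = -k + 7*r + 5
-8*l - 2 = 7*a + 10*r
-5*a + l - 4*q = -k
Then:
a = -149/1435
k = 1088/1435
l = 58/205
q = 2239/5740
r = -29/82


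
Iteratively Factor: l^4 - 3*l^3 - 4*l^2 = (l - 4)*(l^3 + l^2) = (l - 4)*(l + 1)*(l^2) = l*(l - 4)*(l + 1)*(l)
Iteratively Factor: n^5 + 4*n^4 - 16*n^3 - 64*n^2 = (n - 4)*(n^4 + 8*n^3 + 16*n^2) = (n - 4)*(n + 4)*(n^3 + 4*n^2) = n*(n - 4)*(n + 4)*(n^2 + 4*n) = n*(n - 4)*(n + 4)^2*(n)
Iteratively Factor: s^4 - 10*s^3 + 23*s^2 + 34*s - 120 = (s - 4)*(s^3 - 6*s^2 - s + 30) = (s - 4)*(s + 2)*(s^2 - 8*s + 15) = (s - 5)*(s - 4)*(s + 2)*(s - 3)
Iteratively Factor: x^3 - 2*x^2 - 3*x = (x - 3)*(x^2 + x) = (x - 3)*(x + 1)*(x)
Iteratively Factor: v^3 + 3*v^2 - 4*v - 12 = (v + 3)*(v^2 - 4) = (v + 2)*(v + 3)*(v - 2)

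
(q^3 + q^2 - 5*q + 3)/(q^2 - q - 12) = (q^2 - 2*q + 1)/(q - 4)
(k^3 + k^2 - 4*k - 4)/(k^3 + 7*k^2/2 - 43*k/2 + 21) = 2*(k^2 + 3*k + 2)/(2*k^2 + 11*k - 21)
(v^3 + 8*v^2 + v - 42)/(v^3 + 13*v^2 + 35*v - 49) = (v^2 + v - 6)/(v^2 + 6*v - 7)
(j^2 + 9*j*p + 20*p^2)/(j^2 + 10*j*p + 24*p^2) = (j + 5*p)/(j + 6*p)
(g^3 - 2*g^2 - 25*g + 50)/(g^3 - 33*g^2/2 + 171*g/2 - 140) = 2*(g^2 + 3*g - 10)/(2*g^2 - 23*g + 56)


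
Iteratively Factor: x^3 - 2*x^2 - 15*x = (x)*(x^2 - 2*x - 15) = x*(x + 3)*(x - 5)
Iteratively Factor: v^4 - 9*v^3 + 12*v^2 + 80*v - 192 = (v + 3)*(v^3 - 12*v^2 + 48*v - 64) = (v - 4)*(v + 3)*(v^2 - 8*v + 16) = (v - 4)^2*(v + 3)*(v - 4)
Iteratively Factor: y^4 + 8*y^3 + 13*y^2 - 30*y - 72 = (y + 3)*(y^3 + 5*y^2 - 2*y - 24) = (y + 3)^2*(y^2 + 2*y - 8) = (y + 3)^2*(y + 4)*(y - 2)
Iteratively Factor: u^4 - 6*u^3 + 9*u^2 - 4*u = (u - 1)*(u^3 - 5*u^2 + 4*u) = (u - 4)*(u - 1)*(u^2 - u) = u*(u - 4)*(u - 1)*(u - 1)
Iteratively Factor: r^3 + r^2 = (r)*(r^2 + r) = r*(r + 1)*(r)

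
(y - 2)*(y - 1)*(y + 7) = y^3 + 4*y^2 - 19*y + 14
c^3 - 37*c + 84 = (c - 4)*(c - 3)*(c + 7)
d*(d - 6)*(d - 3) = d^3 - 9*d^2 + 18*d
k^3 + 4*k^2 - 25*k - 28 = (k - 4)*(k + 1)*(k + 7)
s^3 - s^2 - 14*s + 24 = (s - 3)*(s - 2)*(s + 4)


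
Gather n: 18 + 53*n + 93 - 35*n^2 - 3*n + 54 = -35*n^2 + 50*n + 165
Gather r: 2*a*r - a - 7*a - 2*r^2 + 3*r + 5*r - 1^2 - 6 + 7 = -8*a - 2*r^2 + r*(2*a + 8)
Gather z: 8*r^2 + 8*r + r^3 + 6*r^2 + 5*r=r^3 + 14*r^2 + 13*r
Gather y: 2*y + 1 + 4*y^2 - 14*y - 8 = 4*y^2 - 12*y - 7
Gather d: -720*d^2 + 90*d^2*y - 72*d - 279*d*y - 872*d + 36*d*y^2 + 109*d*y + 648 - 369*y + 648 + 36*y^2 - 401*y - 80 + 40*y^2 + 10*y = d^2*(90*y - 720) + d*(36*y^2 - 170*y - 944) + 76*y^2 - 760*y + 1216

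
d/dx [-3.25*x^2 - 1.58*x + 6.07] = -6.5*x - 1.58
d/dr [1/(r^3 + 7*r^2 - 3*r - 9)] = (-3*r^2 - 14*r + 3)/(r^3 + 7*r^2 - 3*r - 9)^2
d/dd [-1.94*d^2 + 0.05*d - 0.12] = 0.05 - 3.88*d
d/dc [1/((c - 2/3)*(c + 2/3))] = -162*c/(81*c^4 - 72*c^2 + 16)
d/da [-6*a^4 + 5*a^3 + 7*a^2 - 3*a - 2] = -24*a^3 + 15*a^2 + 14*a - 3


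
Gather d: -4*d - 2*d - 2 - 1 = -6*d - 3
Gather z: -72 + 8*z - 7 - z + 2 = 7*z - 77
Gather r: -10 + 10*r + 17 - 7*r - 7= 3*r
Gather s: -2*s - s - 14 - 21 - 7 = -3*s - 42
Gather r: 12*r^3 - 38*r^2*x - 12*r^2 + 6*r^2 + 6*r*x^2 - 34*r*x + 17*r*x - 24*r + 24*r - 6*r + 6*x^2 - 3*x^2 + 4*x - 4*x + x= 12*r^3 + r^2*(-38*x - 6) + r*(6*x^2 - 17*x - 6) + 3*x^2 + x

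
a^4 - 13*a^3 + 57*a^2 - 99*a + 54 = (a - 6)*(a - 3)^2*(a - 1)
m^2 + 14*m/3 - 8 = (m - 4/3)*(m + 6)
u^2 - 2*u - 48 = (u - 8)*(u + 6)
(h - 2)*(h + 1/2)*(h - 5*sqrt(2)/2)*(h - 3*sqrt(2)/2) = h^4 - 4*sqrt(2)*h^3 - 3*h^3/2 + 13*h^2/2 + 6*sqrt(2)*h^2 - 45*h/4 + 4*sqrt(2)*h - 15/2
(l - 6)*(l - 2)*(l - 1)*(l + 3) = l^4 - 6*l^3 - 7*l^2 + 48*l - 36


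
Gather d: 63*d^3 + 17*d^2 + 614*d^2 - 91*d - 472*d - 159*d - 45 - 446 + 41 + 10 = 63*d^3 + 631*d^2 - 722*d - 440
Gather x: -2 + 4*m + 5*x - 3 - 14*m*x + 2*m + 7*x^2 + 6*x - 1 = 6*m + 7*x^2 + x*(11 - 14*m) - 6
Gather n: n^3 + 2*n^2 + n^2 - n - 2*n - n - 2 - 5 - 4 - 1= n^3 + 3*n^2 - 4*n - 12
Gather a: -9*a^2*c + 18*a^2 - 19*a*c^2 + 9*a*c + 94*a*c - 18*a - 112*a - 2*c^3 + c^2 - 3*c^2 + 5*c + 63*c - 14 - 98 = a^2*(18 - 9*c) + a*(-19*c^2 + 103*c - 130) - 2*c^3 - 2*c^2 + 68*c - 112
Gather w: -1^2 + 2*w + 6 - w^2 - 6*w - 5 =-w^2 - 4*w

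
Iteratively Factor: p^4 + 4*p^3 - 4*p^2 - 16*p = (p + 2)*(p^3 + 2*p^2 - 8*p) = p*(p + 2)*(p^2 + 2*p - 8) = p*(p - 2)*(p + 2)*(p + 4)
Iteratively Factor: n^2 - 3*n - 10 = (n - 5)*(n + 2)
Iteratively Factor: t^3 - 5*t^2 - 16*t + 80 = (t - 4)*(t^2 - t - 20) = (t - 4)*(t + 4)*(t - 5)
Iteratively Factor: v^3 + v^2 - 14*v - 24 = (v - 4)*(v^2 + 5*v + 6) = (v - 4)*(v + 2)*(v + 3)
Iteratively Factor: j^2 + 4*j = (j + 4)*(j)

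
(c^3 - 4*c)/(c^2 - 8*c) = (c^2 - 4)/(c - 8)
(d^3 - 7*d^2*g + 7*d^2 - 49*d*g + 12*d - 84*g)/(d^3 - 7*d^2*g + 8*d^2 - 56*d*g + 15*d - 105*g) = (d + 4)/(d + 5)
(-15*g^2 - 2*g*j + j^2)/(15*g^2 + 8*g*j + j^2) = (-5*g + j)/(5*g + j)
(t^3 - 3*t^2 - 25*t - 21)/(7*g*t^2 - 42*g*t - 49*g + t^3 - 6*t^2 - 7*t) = (t + 3)/(7*g + t)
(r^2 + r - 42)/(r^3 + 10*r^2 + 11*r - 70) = (r - 6)/(r^2 + 3*r - 10)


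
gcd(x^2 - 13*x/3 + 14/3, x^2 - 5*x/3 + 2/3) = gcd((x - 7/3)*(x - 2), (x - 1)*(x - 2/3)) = 1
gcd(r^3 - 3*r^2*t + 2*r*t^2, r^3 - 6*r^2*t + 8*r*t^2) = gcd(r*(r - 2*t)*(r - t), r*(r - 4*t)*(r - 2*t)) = r^2 - 2*r*t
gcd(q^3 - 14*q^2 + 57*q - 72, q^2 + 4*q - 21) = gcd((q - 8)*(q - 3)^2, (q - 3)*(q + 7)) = q - 3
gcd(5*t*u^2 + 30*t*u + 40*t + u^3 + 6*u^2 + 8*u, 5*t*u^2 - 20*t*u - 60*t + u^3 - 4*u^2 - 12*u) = 5*t*u + 10*t + u^2 + 2*u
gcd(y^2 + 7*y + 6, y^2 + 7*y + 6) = y^2 + 7*y + 6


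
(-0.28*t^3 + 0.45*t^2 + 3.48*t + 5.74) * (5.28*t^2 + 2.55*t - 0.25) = -1.4784*t^5 + 1.662*t^4 + 19.5919*t^3 + 39.0687*t^2 + 13.767*t - 1.435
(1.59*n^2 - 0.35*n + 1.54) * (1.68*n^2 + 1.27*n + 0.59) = 2.6712*n^4 + 1.4313*n^3 + 3.0808*n^2 + 1.7493*n + 0.9086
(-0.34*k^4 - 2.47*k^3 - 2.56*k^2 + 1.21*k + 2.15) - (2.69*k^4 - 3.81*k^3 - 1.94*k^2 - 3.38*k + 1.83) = -3.03*k^4 + 1.34*k^3 - 0.62*k^2 + 4.59*k + 0.32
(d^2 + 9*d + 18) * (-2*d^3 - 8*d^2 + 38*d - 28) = -2*d^5 - 26*d^4 - 70*d^3 + 170*d^2 + 432*d - 504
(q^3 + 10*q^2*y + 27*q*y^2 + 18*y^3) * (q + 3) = q^4 + 10*q^3*y + 3*q^3 + 27*q^2*y^2 + 30*q^2*y + 18*q*y^3 + 81*q*y^2 + 54*y^3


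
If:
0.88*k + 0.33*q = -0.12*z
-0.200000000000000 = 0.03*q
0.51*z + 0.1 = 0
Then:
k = 2.53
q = -6.67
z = -0.20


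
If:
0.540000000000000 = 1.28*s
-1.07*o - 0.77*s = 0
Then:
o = -0.30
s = 0.42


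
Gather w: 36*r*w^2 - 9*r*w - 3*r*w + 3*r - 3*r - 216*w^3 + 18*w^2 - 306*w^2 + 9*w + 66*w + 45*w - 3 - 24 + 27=-216*w^3 + w^2*(36*r - 288) + w*(120 - 12*r)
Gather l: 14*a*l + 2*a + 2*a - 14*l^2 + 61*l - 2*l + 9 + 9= 4*a - 14*l^2 + l*(14*a + 59) + 18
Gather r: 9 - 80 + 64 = -7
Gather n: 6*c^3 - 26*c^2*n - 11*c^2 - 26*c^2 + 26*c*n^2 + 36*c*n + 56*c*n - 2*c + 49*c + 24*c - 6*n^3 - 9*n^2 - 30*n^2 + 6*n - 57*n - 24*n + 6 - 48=6*c^3 - 37*c^2 + 71*c - 6*n^3 + n^2*(26*c - 39) + n*(-26*c^2 + 92*c - 75) - 42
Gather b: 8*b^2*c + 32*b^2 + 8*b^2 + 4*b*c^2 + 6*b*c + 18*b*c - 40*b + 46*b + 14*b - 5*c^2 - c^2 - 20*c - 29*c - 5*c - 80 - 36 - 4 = b^2*(8*c + 40) + b*(4*c^2 + 24*c + 20) - 6*c^2 - 54*c - 120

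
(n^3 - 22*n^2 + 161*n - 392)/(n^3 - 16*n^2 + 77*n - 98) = (n - 8)/(n - 2)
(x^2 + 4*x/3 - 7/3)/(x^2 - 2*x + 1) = (x + 7/3)/(x - 1)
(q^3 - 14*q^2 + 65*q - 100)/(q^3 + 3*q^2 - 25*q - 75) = (q^2 - 9*q + 20)/(q^2 + 8*q + 15)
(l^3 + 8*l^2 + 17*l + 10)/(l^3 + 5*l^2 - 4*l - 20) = (l + 1)/(l - 2)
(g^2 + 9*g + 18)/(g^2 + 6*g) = (g + 3)/g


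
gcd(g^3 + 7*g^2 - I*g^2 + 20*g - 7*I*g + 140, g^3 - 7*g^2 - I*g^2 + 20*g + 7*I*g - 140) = g^2 - I*g + 20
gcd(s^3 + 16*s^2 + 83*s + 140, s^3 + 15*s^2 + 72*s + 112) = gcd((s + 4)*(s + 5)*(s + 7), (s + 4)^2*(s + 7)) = s^2 + 11*s + 28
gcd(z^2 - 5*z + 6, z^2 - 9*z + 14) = z - 2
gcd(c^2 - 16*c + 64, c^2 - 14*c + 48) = c - 8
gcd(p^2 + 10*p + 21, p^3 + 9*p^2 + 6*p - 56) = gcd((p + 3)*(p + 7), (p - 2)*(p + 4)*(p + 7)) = p + 7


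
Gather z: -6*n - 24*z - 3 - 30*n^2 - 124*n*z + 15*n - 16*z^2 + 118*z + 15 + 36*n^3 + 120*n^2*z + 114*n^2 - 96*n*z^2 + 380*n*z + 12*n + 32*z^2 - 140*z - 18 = 36*n^3 + 84*n^2 + 21*n + z^2*(16 - 96*n) + z*(120*n^2 + 256*n - 46) - 6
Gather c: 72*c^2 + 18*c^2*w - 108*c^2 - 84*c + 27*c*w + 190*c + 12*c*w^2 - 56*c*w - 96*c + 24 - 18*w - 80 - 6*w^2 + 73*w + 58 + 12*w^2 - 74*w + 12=c^2*(18*w - 36) + c*(12*w^2 - 29*w + 10) + 6*w^2 - 19*w + 14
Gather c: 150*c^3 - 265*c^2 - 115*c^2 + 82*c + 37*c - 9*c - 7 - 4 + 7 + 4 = 150*c^3 - 380*c^2 + 110*c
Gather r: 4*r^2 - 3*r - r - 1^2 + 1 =4*r^2 - 4*r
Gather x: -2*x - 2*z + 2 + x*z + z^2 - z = x*(z - 2) + z^2 - 3*z + 2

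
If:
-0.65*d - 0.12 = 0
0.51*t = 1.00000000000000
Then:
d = -0.18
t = 1.96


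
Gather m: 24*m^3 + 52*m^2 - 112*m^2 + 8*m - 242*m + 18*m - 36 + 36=24*m^3 - 60*m^2 - 216*m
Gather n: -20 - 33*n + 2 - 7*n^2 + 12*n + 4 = -7*n^2 - 21*n - 14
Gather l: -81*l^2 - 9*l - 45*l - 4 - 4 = -81*l^2 - 54*l - 8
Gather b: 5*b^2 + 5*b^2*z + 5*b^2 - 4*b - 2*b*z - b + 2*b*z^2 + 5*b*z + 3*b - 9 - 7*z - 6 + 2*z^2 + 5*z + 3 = b^2*(5*z + 10) + b*(2*z^2 + 3*z - 2) + 2*z^2 - 2*z - 12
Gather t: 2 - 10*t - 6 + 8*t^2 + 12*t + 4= 8*t^2 + 2*t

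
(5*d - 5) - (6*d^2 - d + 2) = -6*d^2 + 6*d - 7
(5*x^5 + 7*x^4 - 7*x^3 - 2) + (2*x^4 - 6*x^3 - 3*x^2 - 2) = 5*x^5 + 9*x^4 - 13*x^3 - 3*x^2 - 4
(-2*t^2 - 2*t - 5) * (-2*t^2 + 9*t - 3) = 4*t^4 - 14*t^3 - 2*t^2 - 39*t + 15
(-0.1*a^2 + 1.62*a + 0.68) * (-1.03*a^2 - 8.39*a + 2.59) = 0.103*a^4 - 0.8296*a^3 - 14.5512*a^2 - 1.5094*a + 1.7612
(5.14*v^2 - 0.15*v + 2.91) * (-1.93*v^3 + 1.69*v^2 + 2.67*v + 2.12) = -9.9202*v^5 + 8.9761*v^4 + 7.854*v^3 + 15.4142*v^2 + 7.4517*v + 6.1692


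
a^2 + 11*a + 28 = (a + 4)*(a + 7)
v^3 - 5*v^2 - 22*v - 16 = (v - 8)*(v + 1)*(v + 2)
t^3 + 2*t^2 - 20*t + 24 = (t - 2)^2*(t + 6)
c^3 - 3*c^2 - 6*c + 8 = (c - 4)*(c - 1)*(c + 2)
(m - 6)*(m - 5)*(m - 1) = m^3 - 12*m^2 + 41*m - 30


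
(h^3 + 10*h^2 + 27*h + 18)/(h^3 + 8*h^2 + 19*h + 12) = (h + 6)/(h + 4)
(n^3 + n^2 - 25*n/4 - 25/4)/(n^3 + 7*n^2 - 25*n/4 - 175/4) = (n + 1)/(n + 7)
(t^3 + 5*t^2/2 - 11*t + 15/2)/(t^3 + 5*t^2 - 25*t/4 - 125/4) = 2*(2*t^2 - 5*t + 3)/(4*t^2 - 25)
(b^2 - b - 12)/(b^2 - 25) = (b^2 - b - 12)/(b^2 - 25)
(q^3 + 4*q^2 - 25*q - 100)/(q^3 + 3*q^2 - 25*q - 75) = (q + 4)/(q + 3)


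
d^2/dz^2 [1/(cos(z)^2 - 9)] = 2*(-2*sin(z)^4 + 19*sin(z)^2 - 8)/(cos(z)^2 - 9)^3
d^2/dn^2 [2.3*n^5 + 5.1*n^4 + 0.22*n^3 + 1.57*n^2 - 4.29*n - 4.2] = 46.0*n^3 + 61.2*n^2 + 1.32*n + 3.14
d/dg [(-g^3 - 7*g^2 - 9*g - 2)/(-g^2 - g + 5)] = (g^4 + 2*g^3 - 17*g^2 - 74*g - 47)/(g^4 + 2*g^3 - 9*g^2 - 10*g + 25)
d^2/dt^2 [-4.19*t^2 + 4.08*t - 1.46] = -8.38000000000000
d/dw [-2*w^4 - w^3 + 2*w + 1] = -8*w^3 - 3*w^2 + 2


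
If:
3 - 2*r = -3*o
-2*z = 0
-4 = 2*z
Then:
No Solution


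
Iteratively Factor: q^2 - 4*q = (q)*(q - 4)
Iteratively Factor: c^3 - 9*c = (c + 3)*(c^2 - 3*c) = c*(c + 3)*(c - 3)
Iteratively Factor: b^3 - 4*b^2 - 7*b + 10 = (b - 5)*(b^2 + b - 2) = (b - 5)*(b + 2)*(b - 1)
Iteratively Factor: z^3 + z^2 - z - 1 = (z + 1)*(z^2 - 1) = (z - 1)*(z + 1)*(z + 1)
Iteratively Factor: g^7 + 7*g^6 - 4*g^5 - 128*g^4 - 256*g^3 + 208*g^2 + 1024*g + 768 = (g + 2)*(g^6 + 5*g^5 - 14*g^4 - 100*g^3 - 56*g^2 + 320*g + 384) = (g + 2)^2*(g^5 + 3*g^4 - 20*g^3 - 60*g^2 + 64*g + 192) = (g - 2)*(g + 2)^2*(g^4 + 5*g^3 - 10*g^2 - 80*g - 96) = (g - 2)*(g + 2)^3*(g^3 + 3*g^2 - 16*g - 48) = (g - 2)*(g + 2)^3*(g + 3)*(g^2 - 16) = (g - 2)*(g + 2)^3*(g + 3)*(g + 4)*(g - 4)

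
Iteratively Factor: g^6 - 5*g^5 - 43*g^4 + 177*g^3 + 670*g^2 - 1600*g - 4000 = (g + 2)*(g^5 - 7*g^4 - 29*g^3 + 235*g^2 + 200*g - 2000) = (g + 2)*(g + 4)*(g^4 - 11*g^3 + 15*g^2 + 175*g - 500) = (g - 5)*(g + 2)*(g + 4)*(g^3 - 6*g^2 - 15*g + 100) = (g - 5)^2*(g + 2)*(g + 4)*(g^2 - g - 20) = (g - 5)^3*(g + 2)*(g + 4)*(g + 4)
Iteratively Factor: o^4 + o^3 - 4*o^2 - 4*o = (o)*(o^3 + o^2 - 4*o - 4) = o*(o + 2)*(o^2 - o - 2) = o*(o - 2)*(o + 2)*(o + 1)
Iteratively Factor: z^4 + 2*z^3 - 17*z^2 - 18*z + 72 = (z + 3)*(z^3 - z^2 - 14*z + 24) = (z + 3)*(z + 4)*(z^2 - 5*z + 6) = (z - 3)*(z + 3)*(z + 4)*(z - 2)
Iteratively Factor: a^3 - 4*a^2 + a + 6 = (a + 1)*(a^2 - 5*a + 6) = (a - 2)*(a + 1)*(a - 3)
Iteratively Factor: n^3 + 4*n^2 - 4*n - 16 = (n - 2)*(n^2 + 6*n + 8) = (n - 2)*(n + 4)*(n + 2)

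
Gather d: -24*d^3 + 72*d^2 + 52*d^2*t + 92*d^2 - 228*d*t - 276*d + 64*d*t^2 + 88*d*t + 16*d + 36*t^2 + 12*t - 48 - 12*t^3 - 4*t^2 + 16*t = -24*d^3 + d^2*(52*t + 164) + d*(64*t^2 - 140*t - 260) - 12*t^3 + 32*t^2 + 28*t - 48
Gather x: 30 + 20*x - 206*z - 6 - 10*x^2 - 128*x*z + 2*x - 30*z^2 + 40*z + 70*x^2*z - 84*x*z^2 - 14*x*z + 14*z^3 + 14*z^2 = x^2*(70*z - 10) + x*(-84*z^2 - 142*z + 22) + 14*z^3 - 16*z^2 - 166*z + 24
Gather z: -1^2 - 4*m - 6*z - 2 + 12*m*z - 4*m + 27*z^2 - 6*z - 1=-8*m + 27*z^2 + z*(12*m - 12) - 4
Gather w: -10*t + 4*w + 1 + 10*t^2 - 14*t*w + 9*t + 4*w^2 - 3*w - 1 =10*t^2 - t + 4*w^2 + w*(1 - 14*t)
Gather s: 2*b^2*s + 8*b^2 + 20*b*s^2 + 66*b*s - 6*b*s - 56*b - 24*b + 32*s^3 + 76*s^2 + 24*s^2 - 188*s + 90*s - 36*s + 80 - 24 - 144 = 8*b^2 - 80*b + 32*s^3 + s^2*(20*b + 100) + s*(2*b^2 + 60*b - 134) - 88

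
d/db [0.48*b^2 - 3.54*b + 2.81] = 0.96*b - 3.54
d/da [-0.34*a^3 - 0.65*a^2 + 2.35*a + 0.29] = -1.02*a^2 - 1.3*a + 2.35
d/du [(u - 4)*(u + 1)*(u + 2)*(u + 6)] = 4*u^3 + 15*u^2 - 32*u - 68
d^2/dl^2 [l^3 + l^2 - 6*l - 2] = 6*l + 2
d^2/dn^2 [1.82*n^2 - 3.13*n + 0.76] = 3.64000000000000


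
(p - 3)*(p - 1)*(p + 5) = p^3 + p^2 - 17*p + 15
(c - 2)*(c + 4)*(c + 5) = c^3 + 7*c^2 + 2*c - 40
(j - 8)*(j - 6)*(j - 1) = j^3 - 15*j^2 + 62*j - 48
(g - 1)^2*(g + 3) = g^3 + g^2 - 5*g + 3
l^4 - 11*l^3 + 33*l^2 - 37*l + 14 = (l - 7)*(l - 2)*(l - 1)^2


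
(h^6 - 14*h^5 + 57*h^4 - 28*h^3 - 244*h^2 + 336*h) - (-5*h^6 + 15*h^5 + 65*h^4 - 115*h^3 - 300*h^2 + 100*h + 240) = 6*h^6 - 29*h^5 - 8*h^4 + 87*h^3 + 56*h^2 + 236*h - 240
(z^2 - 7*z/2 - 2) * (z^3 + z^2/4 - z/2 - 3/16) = z^5 - 13*z^4/4 - 27*z^3/8 + 17*z^2/16 + 53*z/32 + 3/8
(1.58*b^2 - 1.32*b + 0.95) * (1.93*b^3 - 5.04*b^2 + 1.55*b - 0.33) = 3.0494*b^5 - 10.5108*b^4 + 10.9353*b^3 - 7.3554*b^2 + 1.9081*b - 0.3135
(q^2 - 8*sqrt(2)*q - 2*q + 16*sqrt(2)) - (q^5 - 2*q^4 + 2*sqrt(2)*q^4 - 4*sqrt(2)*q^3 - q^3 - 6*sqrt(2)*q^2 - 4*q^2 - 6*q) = -q^5 - 2*sqrt(2)*q^4 + 2*q^4 + q^3 + 4*sqrt(2)*q^3 + 5*q^2 + 6*sqrt(2)*q^2 - 8*sqrt(2)*q + 4*q + 16*sqrt(2)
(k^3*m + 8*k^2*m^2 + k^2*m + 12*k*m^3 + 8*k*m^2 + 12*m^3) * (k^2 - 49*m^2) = k^5*m + 8*k^4*m^2 + k^4*m - 37*k^3*m^3 + 8*k^3*m^2 - 392*k^2*m^4 - 37*k^2*m^3 - 588*k*m^5 - 392*k*m^4 - 588*m^5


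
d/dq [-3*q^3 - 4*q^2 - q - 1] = -9*q^2 - 8*q - 1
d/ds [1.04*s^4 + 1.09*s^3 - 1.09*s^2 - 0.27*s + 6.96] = 4.16*s^3 + 3.27*s^2 - 2.18*s - 0.27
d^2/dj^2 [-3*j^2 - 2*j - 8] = -6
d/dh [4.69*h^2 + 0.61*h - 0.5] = 9.38*h + 0.61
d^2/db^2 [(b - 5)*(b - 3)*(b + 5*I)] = 6*b - 16 + 10*I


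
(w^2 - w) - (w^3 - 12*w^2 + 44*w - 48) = -w^3 + 13*w^2 - 45*w + 48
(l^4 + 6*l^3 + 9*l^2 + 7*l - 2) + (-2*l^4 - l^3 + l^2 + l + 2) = -l^4 + 5*l^3 + 10*l^2 + 8*l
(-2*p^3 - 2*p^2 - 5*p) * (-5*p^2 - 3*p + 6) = 10*p^5 + 16*p^4 + 19*p^3 + 3*p^2 - 30*p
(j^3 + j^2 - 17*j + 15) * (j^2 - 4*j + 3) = j^5 - 3*j^4 - 18*j^3 + 86*j^2 - 111*j + 45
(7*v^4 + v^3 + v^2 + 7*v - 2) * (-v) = -7*v^5 - v^4 - v^3 - 7*v^2 + 2*v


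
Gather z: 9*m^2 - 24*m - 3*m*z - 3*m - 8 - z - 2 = 9*m^2 - 27*m + z*(-3*m - 1) - 10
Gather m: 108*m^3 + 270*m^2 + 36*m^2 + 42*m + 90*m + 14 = 108*m^3 + 306*m^2 + 132*m + 14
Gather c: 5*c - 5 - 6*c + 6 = 1 - c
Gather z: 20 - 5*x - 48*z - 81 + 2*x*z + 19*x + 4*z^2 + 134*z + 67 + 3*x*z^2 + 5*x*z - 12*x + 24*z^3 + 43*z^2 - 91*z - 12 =2*x + 24*z^3 + z^2*(3*x + 47) + z*(7*x - 5) - 6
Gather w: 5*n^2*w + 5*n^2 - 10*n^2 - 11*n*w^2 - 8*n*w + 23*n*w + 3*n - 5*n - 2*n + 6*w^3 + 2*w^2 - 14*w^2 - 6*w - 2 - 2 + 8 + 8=-5*n^2 - 4*n + 6*w^3 + w^2*(-11*n - 12) + w*(5*n^2 + 15*n - 6) + 12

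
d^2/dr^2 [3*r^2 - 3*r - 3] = 6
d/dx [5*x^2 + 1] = 10*x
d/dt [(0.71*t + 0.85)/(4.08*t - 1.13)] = (4.825439 - 17.422824*t)/(4.08*t - 1.13)^3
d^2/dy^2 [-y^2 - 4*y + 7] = -2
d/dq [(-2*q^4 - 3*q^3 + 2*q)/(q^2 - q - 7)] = (-4*q^5 + 3*q^4 + 62*q^3 + 61*q^2 - 14)/(q^4 - 2*q^3 - 13*q^2 + 14*q + 49)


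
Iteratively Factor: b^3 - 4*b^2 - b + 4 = (b - 1)*(b^2 - 3*b - 4) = (b - 4)*(b - 1)*(b + 1)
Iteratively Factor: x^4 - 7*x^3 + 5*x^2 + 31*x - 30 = (x - 1)*(x^3 - 6*x^2 - x + 30) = (x - 1)*(x + 2)*(x^2 - 8*x + 15) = (x - 5)*(x - 1)*(x + 2)*(x - 3)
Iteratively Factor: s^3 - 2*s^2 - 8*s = (s)*(s^2 - 2*s - 8) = s*(s - 4)*(s + 2)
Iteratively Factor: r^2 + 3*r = (r + 3)*(r)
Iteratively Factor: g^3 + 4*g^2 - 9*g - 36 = (g - 3)*(g^2 + 7*g + 12) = (g - 3)*(g + 4)*(g + 3)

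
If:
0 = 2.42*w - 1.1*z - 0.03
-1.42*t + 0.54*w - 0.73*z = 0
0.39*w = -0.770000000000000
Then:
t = 1.50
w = -1.97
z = -4.37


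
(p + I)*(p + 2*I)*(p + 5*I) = p^3 + 8*I*p^2 - 17*p - 10*I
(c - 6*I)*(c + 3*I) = c^2 - 3*I*c + 18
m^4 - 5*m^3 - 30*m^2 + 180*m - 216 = (m - 6)*(m - 3)*(m - 2)*(m + 6)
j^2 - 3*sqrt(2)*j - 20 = (j - 5*sqrt(2))*(j + 2*sqrt(2))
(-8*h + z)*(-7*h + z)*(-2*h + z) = -112*h^3 + 86*h^2*z - 17*h*z^2 + z^3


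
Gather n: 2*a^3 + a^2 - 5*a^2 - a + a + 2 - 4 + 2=2*a^3 - 4*a^2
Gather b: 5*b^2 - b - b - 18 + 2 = 5*b^2 - 2*b - 16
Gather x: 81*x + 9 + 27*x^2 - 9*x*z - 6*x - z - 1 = 27*x^2 + x*(75 - 9*z) - z + 8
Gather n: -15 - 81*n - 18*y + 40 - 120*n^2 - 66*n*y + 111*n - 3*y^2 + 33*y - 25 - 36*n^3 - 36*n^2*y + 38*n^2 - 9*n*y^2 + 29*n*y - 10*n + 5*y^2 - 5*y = -36*n^3 + n^2*(-36*y - 82) + n*(-9*y^2 - 37*y + 20) + 2*y^2 + 10*y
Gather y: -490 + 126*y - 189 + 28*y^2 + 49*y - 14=28*y^2 + 175*y - 693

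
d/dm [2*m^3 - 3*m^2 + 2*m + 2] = 6*m^2 - 6*m + 2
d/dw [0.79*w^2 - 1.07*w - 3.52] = 1.58*w - 1.07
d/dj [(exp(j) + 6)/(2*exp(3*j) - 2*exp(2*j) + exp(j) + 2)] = (-(exp(j) + 6)*(6*exp(2*j) - 4*exp(j) + 1) + 2*exp(3*j) - 2*exp(2*j) + exp(j) + 2)*exp(j)/(2*exp(3*j) - 2*exp(2*j) + exp(j) + 2)^2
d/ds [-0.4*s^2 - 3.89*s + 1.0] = -0.8*s - 3.89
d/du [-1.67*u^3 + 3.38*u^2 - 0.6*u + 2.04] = -5.01*u^2 + 6.76*u - 0.6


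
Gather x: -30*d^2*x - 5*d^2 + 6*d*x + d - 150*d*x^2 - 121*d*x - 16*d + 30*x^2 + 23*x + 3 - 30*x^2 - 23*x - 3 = -5*d^2 - 150*d*x^2 - 15*d + x*(-30*d^2 - 115*d)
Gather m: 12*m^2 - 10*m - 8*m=12*m^2 - 18*m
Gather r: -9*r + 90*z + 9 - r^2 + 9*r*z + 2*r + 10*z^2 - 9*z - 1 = -r^2 + r*(9*z - 7) + 10*z^2 + 81*z + 8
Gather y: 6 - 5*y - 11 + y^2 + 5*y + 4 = y^2 - 1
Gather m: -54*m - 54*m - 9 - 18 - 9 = -108*m - 36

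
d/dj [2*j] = 2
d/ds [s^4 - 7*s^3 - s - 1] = 4*s^3 - 21*s^2 - 1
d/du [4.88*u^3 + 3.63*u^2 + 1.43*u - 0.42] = 14.64*u^2 + 7.26*u + 1.43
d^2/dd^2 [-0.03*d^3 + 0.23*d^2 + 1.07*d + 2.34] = 0.46 - 0.18*d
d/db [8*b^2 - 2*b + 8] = 16*b - 2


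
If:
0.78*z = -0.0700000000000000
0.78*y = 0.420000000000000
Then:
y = 0.54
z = -0.09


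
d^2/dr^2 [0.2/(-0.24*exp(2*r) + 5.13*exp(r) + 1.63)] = ((0.192*exp(r) - 1.026)*(-0.24*exp(2*r) + 5.13*exp(r) + 1.63) + 0.2*(0.48*exp(r) - 5.13)*(0.96*exp(r) - 10.26)*exp(r))*exp(r)/(-0.24*exp(2*r) + 5.13*exp(r) + 1.63)^3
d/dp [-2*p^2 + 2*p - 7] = 2 - 4*p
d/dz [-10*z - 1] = -10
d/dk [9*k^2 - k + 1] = 18*k - 1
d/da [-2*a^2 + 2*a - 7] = 2 - 4*a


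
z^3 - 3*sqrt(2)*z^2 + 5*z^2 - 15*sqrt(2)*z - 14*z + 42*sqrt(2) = (z - 2)*(z + 7)*(z - 3*sqrt(2))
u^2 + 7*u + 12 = (u + 3)*(u + 4)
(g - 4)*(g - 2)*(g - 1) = g^3 - 7*g^2 + 14*g - 8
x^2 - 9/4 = (x - 3/2)*(x + 3/2)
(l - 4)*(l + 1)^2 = l^3 - 2*l^2 - 7*l - 4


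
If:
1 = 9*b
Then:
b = 1/9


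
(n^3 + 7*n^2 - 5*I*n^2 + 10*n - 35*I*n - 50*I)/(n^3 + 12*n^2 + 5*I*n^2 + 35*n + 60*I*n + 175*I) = (n^2 + n*(2 - 5*I) - 10*I)/(n^2 + n*(7 + 5*I) + 35*I)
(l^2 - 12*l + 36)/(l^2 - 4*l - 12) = (l - 6)/(l + 2)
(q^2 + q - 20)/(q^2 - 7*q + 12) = (q + 5)/(q - 3)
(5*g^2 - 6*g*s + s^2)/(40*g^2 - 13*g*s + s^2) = (-g + s)/(-8*g + s)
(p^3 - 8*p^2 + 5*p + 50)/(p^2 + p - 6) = (p^3 - 8*p^2 + 5*p + 50)/(p^2 + p - 6)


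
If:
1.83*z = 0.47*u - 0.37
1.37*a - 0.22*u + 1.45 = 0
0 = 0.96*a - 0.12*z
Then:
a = 0.23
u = 8.04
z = 1.86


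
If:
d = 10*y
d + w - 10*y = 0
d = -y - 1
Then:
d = -10/11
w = 0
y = -1/11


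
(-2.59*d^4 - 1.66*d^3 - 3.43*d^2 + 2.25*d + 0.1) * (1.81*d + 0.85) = -4.6879*d^5 - 5.2061*d^4 - 7.6193*d^3 + 1.157*d^2 + 2.0935*d + 0.085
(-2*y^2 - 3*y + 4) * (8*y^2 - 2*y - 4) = -16*y^4 - 20*y^3 + 46*y^2 + 4*y - 16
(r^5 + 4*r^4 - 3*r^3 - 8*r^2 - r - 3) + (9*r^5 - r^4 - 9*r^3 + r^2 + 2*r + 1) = 10*r^5 + 3*r^4 - 12*r^3 - 7*r^2 + r - 2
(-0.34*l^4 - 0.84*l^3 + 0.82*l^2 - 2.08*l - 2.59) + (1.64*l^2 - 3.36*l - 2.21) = -0.34*l^4 - 0.84*l^3 + 2.46*l^2 - 5.44*l - 4.8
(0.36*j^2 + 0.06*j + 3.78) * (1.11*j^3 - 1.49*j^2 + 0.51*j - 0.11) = 0.3996*j^5 - 0.4698*j^4 + 4.29*j^3 - 5.6412*j^2 + 1.9212*j - 0.4158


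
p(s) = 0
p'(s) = 0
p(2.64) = 0.00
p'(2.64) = 0.00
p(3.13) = 0.00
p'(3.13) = 0.00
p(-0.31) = 0.00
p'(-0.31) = 0.00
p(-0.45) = 0.00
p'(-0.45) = 0.00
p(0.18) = 0.00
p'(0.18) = 0.00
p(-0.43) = 0.00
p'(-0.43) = 0.00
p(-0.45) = 0.00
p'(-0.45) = 0.00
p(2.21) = 0.00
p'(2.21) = 0.00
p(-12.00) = 0.00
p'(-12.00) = 0.00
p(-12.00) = 0.00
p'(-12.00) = 0.00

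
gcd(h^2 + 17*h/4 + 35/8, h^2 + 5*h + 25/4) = h + 5/2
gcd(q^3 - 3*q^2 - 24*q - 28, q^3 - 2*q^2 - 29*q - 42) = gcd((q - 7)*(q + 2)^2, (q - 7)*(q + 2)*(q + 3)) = q^2 - 5*q - 14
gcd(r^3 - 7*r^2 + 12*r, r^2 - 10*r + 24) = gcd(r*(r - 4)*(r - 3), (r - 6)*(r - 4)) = r - 4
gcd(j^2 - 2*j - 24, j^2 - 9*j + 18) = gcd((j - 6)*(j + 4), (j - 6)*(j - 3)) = j - 6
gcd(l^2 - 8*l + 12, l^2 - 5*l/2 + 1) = l - 2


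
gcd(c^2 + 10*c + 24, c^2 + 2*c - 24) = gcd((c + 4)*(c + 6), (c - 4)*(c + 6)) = c + 6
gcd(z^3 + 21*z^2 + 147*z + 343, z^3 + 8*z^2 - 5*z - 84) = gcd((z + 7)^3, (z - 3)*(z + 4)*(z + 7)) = z + 7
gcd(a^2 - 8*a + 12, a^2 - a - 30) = a - 6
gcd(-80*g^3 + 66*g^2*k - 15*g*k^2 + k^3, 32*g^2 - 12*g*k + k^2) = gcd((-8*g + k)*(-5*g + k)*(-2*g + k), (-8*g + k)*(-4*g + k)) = 8*g - k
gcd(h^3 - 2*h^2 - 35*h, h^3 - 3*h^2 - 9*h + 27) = 1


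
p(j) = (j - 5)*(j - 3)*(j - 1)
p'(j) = (j - 5)*(j - 3) + (j - 5)*(j - 1) + (j - 3)*(j - 1) = 3*j^2 - 18*j + 23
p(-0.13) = -18.14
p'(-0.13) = 25.39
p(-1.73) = -86.90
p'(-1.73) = 63.12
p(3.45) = -1.71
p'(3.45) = -3.39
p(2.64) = 1.39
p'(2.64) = -3.61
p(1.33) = 2.02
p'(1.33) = 4.37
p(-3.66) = -268.77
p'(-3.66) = 129.07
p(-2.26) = -124.49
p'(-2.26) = 79.00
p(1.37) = 2.19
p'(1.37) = 3.97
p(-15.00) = -5760.00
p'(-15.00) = 968.00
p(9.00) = 192.00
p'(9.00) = 104.00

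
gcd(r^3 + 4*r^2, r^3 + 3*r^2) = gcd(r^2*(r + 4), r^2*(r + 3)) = r^2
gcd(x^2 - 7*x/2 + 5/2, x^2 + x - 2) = x - 1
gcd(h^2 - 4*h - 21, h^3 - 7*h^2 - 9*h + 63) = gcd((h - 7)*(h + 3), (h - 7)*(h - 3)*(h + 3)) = h^2 - 4*h - 21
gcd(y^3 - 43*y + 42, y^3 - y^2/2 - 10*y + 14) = 1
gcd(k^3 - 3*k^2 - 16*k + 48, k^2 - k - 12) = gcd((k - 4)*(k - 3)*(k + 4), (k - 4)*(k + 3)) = k - 4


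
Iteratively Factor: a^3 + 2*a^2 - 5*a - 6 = (a - 2)*(a^2 + 4*a + 3) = (a - 2)*(a + 3)*(a + 1)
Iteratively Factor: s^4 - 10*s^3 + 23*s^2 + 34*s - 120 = (s + 2)*(s^3 - 12*s^2 + 47*s - 60) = (s - 3)*(s + 2)*(s^2 - 9*s + 20) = (s - 5)*(s - 3)*(s + 2)*(s - 4)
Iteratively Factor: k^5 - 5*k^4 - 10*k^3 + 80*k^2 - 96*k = (k)*(k^4 - 5*k^3 - 10*k^2 + 80*k - 96) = k*(k + 4)*(k^3 - 9*k^2 + 26*k - 24) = k*(k - 4)*(k + 4)*(k^2 - 5*k + 6) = k*(k - 4)*(k - 3)*(k + 4)*(k - 2)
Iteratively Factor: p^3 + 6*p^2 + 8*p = (p + 4)*(p^2 + 2*p) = p*(p + 4)*(p + 2)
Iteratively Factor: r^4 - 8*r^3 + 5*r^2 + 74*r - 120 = (r - 5)*(r^3 - 3*r^2 - 10*r + 24) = (r - 5)*(r + 3)*(r^2 - 6*r + 8) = (r - 5)*(r - 2)*(r + 3)*(r - 4)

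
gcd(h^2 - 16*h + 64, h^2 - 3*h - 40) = h - 8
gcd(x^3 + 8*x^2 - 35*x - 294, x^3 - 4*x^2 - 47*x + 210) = x^2 + x - 42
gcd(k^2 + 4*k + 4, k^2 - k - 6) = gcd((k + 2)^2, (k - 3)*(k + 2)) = k + 2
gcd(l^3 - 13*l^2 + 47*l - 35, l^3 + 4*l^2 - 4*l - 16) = 1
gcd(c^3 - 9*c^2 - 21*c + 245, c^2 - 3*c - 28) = c - 7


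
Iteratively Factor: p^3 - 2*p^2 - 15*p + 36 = (p + 4)*(p^2 - 6*p + 9) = (p - 3)*(p + 4)*(p - 3)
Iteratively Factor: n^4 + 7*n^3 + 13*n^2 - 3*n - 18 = (n + 3)*(n^3 + 4*n^2 + n - 6) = (n + 3)^2*(n^2 + n - 2) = (n - 1)*(n + 3)^2*(n + 2)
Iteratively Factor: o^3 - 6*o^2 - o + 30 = (o - 5)*(o^2 - o - 6) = (o - 5)*(o - 3)*(o + 2)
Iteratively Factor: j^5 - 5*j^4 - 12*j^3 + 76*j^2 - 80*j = (j + 4)*(j^4 - 9*j^3 + 24*j^2 - 20*j) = (j - 2)*(j + 4)*(j^3 - 7*j^2 + 10*j) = (j - 2)^2*(j + 4)*(j^2 - 5*j) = (j - 5)*(j - 2)^2*(j + 4)*(j)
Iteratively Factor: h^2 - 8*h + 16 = (h - 4)*(h - 4)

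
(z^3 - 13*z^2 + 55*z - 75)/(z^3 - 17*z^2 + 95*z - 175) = (z - 3)/(z - 7)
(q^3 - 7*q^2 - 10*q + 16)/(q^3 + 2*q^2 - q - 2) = (q - 8)/(q + 1)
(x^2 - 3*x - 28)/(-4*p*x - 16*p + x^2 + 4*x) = (x - 7)/(-4*p + x)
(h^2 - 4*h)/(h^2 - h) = (h - 4)/(h - 1)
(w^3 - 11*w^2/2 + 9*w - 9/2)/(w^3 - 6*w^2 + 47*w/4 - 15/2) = 2*(w^2 - 4*w + 3)/(2*w^2 - 9*w + 10)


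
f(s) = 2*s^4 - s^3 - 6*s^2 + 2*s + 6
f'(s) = 8*s^3 - 3*s^2 - 12*s + 2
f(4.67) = 733.90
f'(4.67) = 695.31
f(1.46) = 2.11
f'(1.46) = 2.98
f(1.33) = 1.95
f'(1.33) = -0.45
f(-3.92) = 438.45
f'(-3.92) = -478.95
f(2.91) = 79.79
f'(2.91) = 138.81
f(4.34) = 529.48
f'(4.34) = 547.39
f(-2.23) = 32.25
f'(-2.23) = -74.88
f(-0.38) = 4.47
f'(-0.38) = 5.69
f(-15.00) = 103251.00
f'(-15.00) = -27493.00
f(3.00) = 93.00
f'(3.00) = 155.00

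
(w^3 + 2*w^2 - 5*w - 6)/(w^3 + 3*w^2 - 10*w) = (w^2 + 4*w + 3)/(w*(w + 5))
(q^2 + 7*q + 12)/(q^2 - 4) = (q^2 + 7*q + 12)/(q^2 - 4)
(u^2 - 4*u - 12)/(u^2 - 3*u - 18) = (u + 2)/(u + 3)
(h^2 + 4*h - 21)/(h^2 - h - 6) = (h + 7)/(h + 2)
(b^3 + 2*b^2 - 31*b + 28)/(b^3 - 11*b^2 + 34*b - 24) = (b + 7)/(b - 6)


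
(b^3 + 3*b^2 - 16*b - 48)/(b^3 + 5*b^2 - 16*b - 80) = (b + 3)/(b + 5)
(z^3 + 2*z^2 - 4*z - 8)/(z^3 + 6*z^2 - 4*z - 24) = (z + 2)/(z + 6)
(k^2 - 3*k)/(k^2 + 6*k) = (k - 3)/(k + 6)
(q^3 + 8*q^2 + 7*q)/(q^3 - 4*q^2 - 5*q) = (q + 7)/(q - 5)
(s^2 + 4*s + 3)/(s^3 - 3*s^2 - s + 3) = (s + 3)/(s^2 - 4*s + 3)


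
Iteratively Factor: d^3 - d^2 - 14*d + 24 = (d + 4)*(d^2 - 5*d + 6) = (d - 3)*(d + 4)*(d - 2)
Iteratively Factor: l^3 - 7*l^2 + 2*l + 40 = (l + 2)*(l^2 - 9*l + 20) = (l - 4)*(l + 2)*(l - 5)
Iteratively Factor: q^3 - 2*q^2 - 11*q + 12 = (q - 1)*(q^2 - q - 12) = (q - 1)*(q + 3)*(q - 4)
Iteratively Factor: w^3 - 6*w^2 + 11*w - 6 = (w - 2)*(w^2 - 4*w + 3) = (w - 3)*(w - 2)*(w - 1)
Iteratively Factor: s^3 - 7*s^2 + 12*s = (s)*(s^2 - 7*s + 12) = s*(s - 4)*(s - 3)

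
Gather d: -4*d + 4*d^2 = 4*d^2 - 4*d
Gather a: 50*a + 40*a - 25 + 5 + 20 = 90*a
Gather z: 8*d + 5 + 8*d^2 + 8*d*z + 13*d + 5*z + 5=8*d^2 + 21*d + z*(8*d + 5) + 10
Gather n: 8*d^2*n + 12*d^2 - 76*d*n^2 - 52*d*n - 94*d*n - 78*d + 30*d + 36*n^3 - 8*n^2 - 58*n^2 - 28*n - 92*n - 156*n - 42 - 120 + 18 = 12*d^2 - 48*d + 36*n^3 + n^2*(-76*d - 66) + n*(8*d^2 - 146*d - 276) - 144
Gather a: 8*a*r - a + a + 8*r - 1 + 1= 8*a*r + 8*r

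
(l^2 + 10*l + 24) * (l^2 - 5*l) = l^4 + 5*l^3 - 26*l^2 - 120*l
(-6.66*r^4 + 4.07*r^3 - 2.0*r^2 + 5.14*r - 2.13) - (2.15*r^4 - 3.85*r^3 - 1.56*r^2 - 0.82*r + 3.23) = -8.81*r^4 + 7.92*r^3 - 0.44*r^2 + 5.96*r - 5.36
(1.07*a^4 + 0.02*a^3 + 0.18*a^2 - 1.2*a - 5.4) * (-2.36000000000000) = -2.5252*a^4 - 0.0472*a^3 - 0.4248*a^2 + 2.832*a + 12.744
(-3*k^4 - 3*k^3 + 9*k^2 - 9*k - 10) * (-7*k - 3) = 21*k^5 + 30*k^4 - 54*k^3 + 36*k^2 + 97*k + 30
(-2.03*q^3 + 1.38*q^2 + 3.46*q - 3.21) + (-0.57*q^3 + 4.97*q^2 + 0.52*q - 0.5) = -2.6*q^3 + 6.35*q^2 + 3.98*q - 3.71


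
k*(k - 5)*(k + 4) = k^3 - k^2 - 20*k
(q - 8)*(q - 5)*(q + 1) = q^3 - 12*q^2 + 27*q + 40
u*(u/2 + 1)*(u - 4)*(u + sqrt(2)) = u^4/2 - u^3 + sqrt(2)*u^3/2 - 4*u^2 - sqrt(2)*u^2 - 4*sqrt(2)*u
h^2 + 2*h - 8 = (h - 2)*(h + 4)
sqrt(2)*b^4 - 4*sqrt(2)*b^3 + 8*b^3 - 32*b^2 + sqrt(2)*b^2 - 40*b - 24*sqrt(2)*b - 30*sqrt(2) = (b - 5)*(b + sqrt(2))*(b + 3*sqrt(2))*(sqrt(2)*b + sqrt(2))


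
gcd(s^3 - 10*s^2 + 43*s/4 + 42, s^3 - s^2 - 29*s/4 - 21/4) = s^2 - 2*s - 21/4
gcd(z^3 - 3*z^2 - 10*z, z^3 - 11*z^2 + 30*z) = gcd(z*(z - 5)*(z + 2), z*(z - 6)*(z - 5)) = z^2 - 5*z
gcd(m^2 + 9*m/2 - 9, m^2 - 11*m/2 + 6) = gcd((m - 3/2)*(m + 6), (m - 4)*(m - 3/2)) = m - 3/2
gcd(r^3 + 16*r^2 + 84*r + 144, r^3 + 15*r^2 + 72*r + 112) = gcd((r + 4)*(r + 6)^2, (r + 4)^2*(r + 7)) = r + 4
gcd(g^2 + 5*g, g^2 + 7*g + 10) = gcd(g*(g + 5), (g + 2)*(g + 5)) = g + 5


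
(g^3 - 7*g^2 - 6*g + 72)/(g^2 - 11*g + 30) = (g^2 - g - 12)/(g - 5)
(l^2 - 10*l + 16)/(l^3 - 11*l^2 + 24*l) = (l - 2)/(l*(l - 3))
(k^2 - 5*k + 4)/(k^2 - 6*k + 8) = (k - 1)/(k - 2)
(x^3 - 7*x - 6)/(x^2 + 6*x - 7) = (x^3 - 7*x - 6)/(x^2 + 6*x - 7)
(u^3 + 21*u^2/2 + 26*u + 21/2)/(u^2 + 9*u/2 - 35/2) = (2*u^2 + 7*u + 3)/(2*u - 5)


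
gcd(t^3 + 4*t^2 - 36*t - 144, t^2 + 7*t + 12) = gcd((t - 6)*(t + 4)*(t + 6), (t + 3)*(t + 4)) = t + 4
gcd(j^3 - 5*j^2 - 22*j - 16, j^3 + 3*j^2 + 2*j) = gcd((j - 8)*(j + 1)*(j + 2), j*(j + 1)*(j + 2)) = j^2 + 3*j + 2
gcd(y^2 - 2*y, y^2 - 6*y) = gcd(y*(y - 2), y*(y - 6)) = y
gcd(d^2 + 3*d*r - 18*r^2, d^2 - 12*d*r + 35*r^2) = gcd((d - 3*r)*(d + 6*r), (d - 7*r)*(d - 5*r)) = 1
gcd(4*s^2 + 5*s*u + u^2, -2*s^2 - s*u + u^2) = s + u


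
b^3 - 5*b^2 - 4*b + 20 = (b - 5)*(b - 2)*(b + 2)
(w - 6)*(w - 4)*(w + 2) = w^3 - 8*w^2 + 4*w + 48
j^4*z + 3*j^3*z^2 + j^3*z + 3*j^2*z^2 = j^2*(j + 3*z)*(j*z + z)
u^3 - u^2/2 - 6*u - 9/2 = (u - 3)*(u + 1)*(u + 3/2)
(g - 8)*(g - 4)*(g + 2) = g^3 - 10*g^2 + 8*g + 64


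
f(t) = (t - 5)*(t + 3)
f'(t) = 2*t - 2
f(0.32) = -15.54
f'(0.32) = -1.36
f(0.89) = -15.99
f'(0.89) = -0.22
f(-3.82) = 7.23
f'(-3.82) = -9.64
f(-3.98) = 8.80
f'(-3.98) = -9.96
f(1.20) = -15.96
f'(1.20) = 0.40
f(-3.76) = 6.66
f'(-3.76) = -9.52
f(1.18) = -15.97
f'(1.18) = 0.36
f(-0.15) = -14.68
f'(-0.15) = -2.30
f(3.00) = -12.00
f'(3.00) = 4.00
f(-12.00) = 153.00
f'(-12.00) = -26.00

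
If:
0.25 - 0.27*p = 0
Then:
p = 0.93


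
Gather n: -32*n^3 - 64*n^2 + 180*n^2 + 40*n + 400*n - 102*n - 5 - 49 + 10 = -32*n^3 + 116*n^2 + 338*n - 44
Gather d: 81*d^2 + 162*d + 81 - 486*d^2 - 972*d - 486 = -405*d^2 - 810*d - 405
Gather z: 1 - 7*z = 1 - 7*z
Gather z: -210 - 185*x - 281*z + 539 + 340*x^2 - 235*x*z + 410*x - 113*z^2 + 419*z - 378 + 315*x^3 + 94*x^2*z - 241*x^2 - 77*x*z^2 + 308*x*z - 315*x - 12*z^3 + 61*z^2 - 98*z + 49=315*x^3 + 99*x^2 - 90*x - 12*z^3 + z^2*(-77*x - 52) + z*(94*x^2 + 73*x + 40)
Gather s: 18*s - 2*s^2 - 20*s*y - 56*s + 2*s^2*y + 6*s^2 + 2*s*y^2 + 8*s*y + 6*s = s^2*(2*y + 4) + s*(2*y^2 - 12*y - 32)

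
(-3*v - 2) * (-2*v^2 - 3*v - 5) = 6*v^3 + 13*v^2 + 21*v + 10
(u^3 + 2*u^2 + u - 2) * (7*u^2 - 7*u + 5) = 7*u^5 + 7*u^4 - 2*u^3 - 11*u^2 + 19*u - 10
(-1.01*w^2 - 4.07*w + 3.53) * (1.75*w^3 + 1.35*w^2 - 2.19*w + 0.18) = -1.7675*w^5 - 8.486*w^4 + 2.8949*w^3 + 13.497*w^2 - 8.4633*w + 0.6354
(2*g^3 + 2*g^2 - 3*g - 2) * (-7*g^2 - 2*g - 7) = -14*g^5 - 18*g^4 + 3*g^3 + 6*g^2 + 25*g + 14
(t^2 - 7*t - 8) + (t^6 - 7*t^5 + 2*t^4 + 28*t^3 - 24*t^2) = t^6 - 7*t^5 + 2*t^4 + 28*t^3 - 23*t^2 - 7*t - 8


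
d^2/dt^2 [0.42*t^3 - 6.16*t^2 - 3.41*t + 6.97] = 2.52*t - 12.32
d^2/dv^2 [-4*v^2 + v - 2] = -8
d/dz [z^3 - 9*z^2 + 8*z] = 3*z^2 - 18*z + 8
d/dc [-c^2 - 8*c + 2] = -2*c - 8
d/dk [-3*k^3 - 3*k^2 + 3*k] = -9*k^2 - 6*k + 3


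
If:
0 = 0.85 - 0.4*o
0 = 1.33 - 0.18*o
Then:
No Solution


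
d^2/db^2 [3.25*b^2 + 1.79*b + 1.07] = 6.50000000000000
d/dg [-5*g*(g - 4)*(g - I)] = -15*g^2 + 10*g*(4 + I) - 20*I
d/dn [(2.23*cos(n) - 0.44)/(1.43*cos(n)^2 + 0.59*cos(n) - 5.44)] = (3.1889*cos(n)^2 - 1.2584*cos(n) + 11.8716)*sin(n)/(2.0449*cos(n)^4 + 1.6874*cos(n)^3 - 15.2103*cos(n)^2 - 6.4192*cos(n) + 29.5936)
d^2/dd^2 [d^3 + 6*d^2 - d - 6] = 6*d + 12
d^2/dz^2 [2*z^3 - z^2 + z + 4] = 12*z - 2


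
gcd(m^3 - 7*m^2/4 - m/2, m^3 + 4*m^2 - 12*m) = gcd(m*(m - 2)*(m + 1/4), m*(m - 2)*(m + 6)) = m^2 - 2*m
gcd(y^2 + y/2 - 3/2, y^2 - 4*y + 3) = y - 1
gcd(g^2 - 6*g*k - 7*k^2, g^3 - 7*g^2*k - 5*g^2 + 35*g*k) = g - 7*k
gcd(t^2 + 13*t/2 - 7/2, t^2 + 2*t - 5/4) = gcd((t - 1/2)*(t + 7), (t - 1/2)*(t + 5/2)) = t - 1/2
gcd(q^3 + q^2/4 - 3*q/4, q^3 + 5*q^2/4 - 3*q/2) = q^2 - 3*q/4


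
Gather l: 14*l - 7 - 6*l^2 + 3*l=-6*l^2 + 17*l - 7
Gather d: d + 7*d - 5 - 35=8*d - 40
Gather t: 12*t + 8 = 12*t + 8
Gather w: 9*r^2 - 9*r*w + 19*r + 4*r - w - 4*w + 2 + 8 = 9*r^2 + 23*r + w*(-9*r - 5) + 10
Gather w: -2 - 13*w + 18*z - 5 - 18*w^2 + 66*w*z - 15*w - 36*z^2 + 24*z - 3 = -18*w^2 + w*(66*z - 28) - 36*z^2 + 42*z - 10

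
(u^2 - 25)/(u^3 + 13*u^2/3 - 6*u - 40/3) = 3*(u - 5)/(3*u^2 - 2*u - 8)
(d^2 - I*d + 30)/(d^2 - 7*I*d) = (d^2 - I*d + 30)/(d*(d - 7*I))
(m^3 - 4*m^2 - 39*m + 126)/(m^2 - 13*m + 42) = (m^2 + 3*m - 18)/(m - 6)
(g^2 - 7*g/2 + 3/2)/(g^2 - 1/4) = 2*(g - 3)/(2*g + 1)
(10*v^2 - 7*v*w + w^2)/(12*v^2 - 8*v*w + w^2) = (5*v - w)/(6*v - w)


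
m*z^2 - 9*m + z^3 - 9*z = (m + z)*(z - 3)*(z + 3)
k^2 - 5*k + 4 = (k - 4)*(k - 1)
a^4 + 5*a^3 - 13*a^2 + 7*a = a*(a - 1)^2*(a + 7)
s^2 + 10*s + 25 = (s + 5)^2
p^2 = p^2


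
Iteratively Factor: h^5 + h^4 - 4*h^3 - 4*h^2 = (h - 2)*(h^4 + 3*h^3 + 2*h^2) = (h - 2)*(h + 2)*(h^3 + h^2) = h*(h - 2)*(h + 2)*(h^2 + h) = h*(h - 2)*(h + 1)*(h + 2)*(h)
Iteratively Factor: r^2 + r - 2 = (r + 2)*(r - 1)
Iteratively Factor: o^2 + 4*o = (o)*(o + 4)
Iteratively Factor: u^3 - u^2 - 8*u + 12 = (u - 2)*(u^2 + u - 6) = (u - 2)^2*(u + 3)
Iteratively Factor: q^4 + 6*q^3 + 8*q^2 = (q)*(q^3 + 6*q^2 + 8*q) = q*(q + 4)*(q^2 + 2*q) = q^2*(q + 4)*(q + 2)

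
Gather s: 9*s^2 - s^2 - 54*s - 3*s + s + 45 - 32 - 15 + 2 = 8*s^2 - 56*s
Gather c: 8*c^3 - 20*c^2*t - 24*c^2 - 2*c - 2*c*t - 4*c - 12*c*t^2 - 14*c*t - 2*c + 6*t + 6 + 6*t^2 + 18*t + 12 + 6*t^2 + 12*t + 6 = 8*c^3 + c^2*(-20*t - 24) + c*(-12*t^2 - 16*t - 8) + 12*t^2 + 36*t + 24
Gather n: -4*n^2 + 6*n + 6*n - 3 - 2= -4*n^2 + 12*n - 5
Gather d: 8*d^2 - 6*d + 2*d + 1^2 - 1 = 8*d^2 - 4*d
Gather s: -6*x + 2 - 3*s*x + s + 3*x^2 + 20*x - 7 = s*(1 - 3*x) + 3*x^2 + 14*x - 5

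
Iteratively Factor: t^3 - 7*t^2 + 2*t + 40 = (t + 2)*(t^2 - 9*t + 20) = (t - 5)*(t + 2)*(t - 4)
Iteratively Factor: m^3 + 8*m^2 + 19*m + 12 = (m + 3)*(m^2 + 5*m + 4) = (m + 1)*(m + 3)*(m + 4)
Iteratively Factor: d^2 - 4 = (d + 2)*(d - 2)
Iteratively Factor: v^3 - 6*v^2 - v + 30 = (v - 5)*(v^2 - v - 6) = (v - 5)*(v - 3)*(v + 2)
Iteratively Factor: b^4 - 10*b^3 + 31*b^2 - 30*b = (b - 2)*(b^3 - 8*b^2 + 15*b) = (b - 3)*(b - 2)*(b^2 - 5*b) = b*(b - 3)*(b - 2)*(b - 5)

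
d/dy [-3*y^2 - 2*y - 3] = -6*y - 2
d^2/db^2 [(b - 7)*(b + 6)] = 2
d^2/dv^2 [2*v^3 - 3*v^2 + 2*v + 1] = 12*v - 6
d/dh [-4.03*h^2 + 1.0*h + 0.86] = 1.0 - 8.06*h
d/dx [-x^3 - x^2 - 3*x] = -3*x^2 - 2*x - 3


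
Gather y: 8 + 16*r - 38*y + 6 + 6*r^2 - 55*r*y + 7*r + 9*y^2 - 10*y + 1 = 6*r^2 + 23*r + 9*y^2 + y*(-55*r - 48) + 15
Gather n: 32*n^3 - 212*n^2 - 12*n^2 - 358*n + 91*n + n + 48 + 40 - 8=32*n^3 - 224*n^2 - 266*n + 80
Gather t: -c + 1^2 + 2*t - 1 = -c + 2*t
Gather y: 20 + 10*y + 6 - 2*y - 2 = 8*y + 24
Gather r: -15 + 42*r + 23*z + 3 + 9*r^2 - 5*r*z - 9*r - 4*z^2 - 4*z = 9*r^2 + r*(33 - 5*z) - 4*z^2 + 19*z - 12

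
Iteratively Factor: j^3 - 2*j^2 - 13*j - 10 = (j + 1)*(j^2 - 3*j - 10) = (j - 5)*(j + 1)*(j + 2)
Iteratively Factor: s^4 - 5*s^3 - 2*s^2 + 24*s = (s - 3)*(s^3 - 2*s^2 - 8*s) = s*(s - 3)*(s^2 - 2*s - 8) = s*(s - 3)*(s + 2)*(s - 4)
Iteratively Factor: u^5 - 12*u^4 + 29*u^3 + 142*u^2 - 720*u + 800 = (u - 5)*(u^4 - 7*u^3 - 6*u^2 + 112*u - 160) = (u - 5)^2*(u^3 - 2*u^2 - 16*u + 32) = (u - 5)^2*(u - 2)*(u^2 - 16) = (u - 5)^2*(u - 4)*(u - 2)*(u + 4)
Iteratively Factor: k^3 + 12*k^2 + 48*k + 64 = (k + 4)*(k^2 + 8*k + 16) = (k + 4)^2*(k + 4)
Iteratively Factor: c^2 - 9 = (c - 3)*(c + 3)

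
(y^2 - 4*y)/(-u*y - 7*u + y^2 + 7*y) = y*(4 - y)/(u*y + 7*u - y^2 - 7*y)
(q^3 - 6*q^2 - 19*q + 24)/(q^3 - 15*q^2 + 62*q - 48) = (q + 3)/(q - 6)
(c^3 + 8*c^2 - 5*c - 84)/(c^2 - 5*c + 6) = (c^2 + 11*c + 28)/(c - 2)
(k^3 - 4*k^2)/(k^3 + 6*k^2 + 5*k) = k*(k - 4)/(k^2 + 6*k + 5)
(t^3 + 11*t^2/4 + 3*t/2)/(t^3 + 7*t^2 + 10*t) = (t + 3/4)/(t + 5)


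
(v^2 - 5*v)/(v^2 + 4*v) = (v - 5)/(v + 4)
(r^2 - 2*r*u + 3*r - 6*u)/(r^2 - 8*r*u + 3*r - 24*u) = (r - 2*u)/(r - 8*u)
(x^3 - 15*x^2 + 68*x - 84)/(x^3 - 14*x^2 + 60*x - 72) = (x - 7)/(x - 6)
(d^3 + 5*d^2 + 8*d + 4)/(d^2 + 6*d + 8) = (d^2 + 3*d + 2)/(d + 4)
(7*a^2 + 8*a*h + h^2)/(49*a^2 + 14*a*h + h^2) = (a + h)/(7*a + h)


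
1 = 1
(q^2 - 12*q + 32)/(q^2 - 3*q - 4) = (q - 8)/(q + 1)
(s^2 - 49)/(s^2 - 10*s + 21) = (s + 7)/(s - 3)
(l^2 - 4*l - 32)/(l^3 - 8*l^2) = (l + 4)/l^2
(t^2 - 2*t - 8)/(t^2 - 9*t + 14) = (t^2 - 2*t - 8)/(t^2 - 9*t + 14)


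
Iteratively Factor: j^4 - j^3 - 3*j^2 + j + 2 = (j - 2)*(j^3 + j^2 - j - 1) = (j - 2)*(j - 1)*(j^2 + 2*j + 1) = (j - 2)*(j - 1)*(j + 1)*(j + 1)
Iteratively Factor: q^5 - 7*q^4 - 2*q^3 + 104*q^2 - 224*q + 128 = (q - 2)*(q^4 - 5*q^3 - 12*q^2 + 80*q - 64) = (q - 4)*(q - 2)*(q^3 - q^2 - 16*q + 16) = (q - 4)*(q - 2)*(q - 1)*(q^2 - 16) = (q - 4)*(q - 2)*(q - 1)*(q + 4)*(q - 4)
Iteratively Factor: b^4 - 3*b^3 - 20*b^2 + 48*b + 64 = (b - 4)*(b^3 + b^2 - 16*b - 16) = (b - 4)*(b + 4)*(b^2 - 3*b - 4) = (b - 4)*(b + 1)*(b + 4)*(b - 4)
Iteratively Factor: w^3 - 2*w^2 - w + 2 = (w - 2)*(w^2 - 1) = (w - 2)*(w + 1)*(w - 1)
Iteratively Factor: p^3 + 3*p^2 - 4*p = (p + 4)*(p^2 - p) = (p - 1)*(p + 4)*(p)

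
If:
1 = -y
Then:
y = -1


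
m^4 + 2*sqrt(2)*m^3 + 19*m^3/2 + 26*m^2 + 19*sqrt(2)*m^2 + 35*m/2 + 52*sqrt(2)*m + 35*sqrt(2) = (m + 1)*(m + 7/2)*(m + 5)*(m + 2*sqrt(2))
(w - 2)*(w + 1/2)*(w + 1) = w^3 - w^2/2 - 5*w/2 - 1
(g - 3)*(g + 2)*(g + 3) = g^3 + 2*g^2 - 9*g - 18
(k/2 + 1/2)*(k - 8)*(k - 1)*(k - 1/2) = k^4/2 - 17*k^3/4 + 3*k^2/2 + 17*k/4 - 2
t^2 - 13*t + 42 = (t - 7)*(t - 6)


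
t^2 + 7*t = t*(t + 7)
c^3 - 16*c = c*(c - 4)*(c + 4)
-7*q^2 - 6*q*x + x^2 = (-7*q + x)*(q + x)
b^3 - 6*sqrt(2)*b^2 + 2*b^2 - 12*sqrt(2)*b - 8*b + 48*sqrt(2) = (b - 2)*(b + 4)*(b - 6*sqrt(2))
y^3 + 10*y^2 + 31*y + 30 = (y + 2)*(y + 3)*(y + 5)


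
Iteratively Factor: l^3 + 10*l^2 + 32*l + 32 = (l + 4)*(l^2 + 6*l + 8) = (l + 4)^2*(l + 2)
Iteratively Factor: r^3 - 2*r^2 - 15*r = (r + 3)*(r^2 - 5*r) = r*(r + 3)*(r - 5)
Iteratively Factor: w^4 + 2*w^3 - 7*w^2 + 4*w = (w - 1)*(w^3 + 3*w^2 - 4*w) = w*(w - 1)*(w^2 + 3*w - 4) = w*(w - 1)*(w + 4)*(w - 1)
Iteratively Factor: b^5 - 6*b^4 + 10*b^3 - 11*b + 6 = (b - 1)*(b^4 - 5*b^3 + 5*b^2 + 5*b - 6) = (b - 2)*(b - 1)*(b^3 - 3*b^2 - b + 3) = (b - 2)*(b - 1)*(b + 1)*(b^2 - 4*b + 3) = (b - 2)*(b - 1)^2*(b + 1)*(b - 3)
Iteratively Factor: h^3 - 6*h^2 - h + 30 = (h - 5)*(h^2 - h - 6) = (h - 5)*(h + 2)*(h - 3)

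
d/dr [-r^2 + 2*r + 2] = 2 - 2*r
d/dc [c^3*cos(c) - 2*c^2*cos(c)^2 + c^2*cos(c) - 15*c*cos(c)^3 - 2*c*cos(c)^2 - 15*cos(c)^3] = -c^3*sin(c) - c^2*sin(c) + 2*c^2*sin(2*c) + 3*c^2*cos(c) + 45*c*sin(c)*cos(c)^2 + 2*c*sin(2*c) - 4*c*cos(c)^2 + 2*c*cos(c) + 45*sin(c)*cos(c)^2 - 15*cos(c)^3 - 2*cos(c)^2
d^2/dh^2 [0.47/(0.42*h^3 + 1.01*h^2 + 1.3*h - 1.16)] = (-(1.1844*h + 0.9494)*(0.42*h^3 + 1.01*h^2 + 1.3*h - 1.16) + 0.47*(1.26*h^2 + 2.02*h + 1.3)*(2.52*h^2 + 4.04*h + 2.6))/(0.42*h^3 + 1.01*h^2 + 1.3*h - 1.16)^3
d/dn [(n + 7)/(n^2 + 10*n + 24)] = (n^2 + 10*n - 2*(n + 5)*(n + 7) + 24)/(n^2 + 10*n + 24)^2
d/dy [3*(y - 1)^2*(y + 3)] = 3*(y - 1)*(3*y + 5)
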